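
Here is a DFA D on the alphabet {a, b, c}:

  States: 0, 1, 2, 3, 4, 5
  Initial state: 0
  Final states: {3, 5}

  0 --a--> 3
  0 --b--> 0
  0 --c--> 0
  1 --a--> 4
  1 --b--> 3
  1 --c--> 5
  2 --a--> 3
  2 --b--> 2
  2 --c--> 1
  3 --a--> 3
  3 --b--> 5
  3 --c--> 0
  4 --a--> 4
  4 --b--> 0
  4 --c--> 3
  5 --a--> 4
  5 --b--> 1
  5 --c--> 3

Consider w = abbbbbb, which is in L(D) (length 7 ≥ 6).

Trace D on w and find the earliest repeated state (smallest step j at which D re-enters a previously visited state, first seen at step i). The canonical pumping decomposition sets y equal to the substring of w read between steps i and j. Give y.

Run of D on w = a b b b b b b:
  step 0: 0  (start)
  step 1: 3  (read a: 0→3)
  step 2: 5  (read b: 3→5)
  step 3: 1  (read b: 5→1)
  step 4: 3  (read b: 1→3)   ← first repeat (3 seen earlier)
  step 5: 5  (read b: 3→5)
  step 6: 1  (read b: 5→1)
  step 7: 3  (read b: 1→3)

So i = 1, j = 4, giving x = w[0:1] = a, y = w[1:4] = bbb, z = w[4:7] = bbb.
Check: |xy| = 4 ≤ 6 and |y| = 3 ≥ 1. Reading y takes D from 3 back to 3, so every xyⁱz is accepted.
Since D has 6 states, any run of length ≥ 6 visits 6+1 states, so by pigeonhole some state repeats within the first 6 steps — that repeat gives the pumpable loop.

bbb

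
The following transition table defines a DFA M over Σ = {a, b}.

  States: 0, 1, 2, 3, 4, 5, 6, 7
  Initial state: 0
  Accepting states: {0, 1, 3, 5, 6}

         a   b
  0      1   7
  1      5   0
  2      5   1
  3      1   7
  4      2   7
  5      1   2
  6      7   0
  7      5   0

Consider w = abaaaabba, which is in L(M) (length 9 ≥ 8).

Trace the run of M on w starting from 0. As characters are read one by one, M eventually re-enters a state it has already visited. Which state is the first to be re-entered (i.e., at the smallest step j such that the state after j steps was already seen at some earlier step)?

State sequence: 0 -a-> 1 -b-> 0 -a-> 1 -a-> 5 -a-> 1 -a-> 5 -b-> 2 -b-> 1 -a-> 5
First repeat at step 2: 0 was already visited.

The earliest repeat is at step j = 2: M is in 0, which it already visited at step i = 0.
Since M has 8 states, any run of length ≥ 8 visits 8+1 states, so by pigeonhole some state repeats within the first 8 steps — that repeat gives the pumpable loop.

0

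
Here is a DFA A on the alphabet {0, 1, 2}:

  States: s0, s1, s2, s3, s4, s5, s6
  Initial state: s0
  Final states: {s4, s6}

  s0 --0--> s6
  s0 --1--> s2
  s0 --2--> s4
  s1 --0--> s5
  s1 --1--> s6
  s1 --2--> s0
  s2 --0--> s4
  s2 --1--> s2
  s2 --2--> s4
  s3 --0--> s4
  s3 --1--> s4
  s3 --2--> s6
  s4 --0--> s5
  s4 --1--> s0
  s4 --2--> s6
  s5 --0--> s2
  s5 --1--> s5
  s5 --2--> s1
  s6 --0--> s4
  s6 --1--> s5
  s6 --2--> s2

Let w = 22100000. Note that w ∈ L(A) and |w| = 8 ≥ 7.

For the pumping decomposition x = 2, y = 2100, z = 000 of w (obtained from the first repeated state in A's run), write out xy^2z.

xy^2z = 2·2100·2100·000 = 221002100000.
Reading y = 2100 takes A from s4 back to s4, so after x·y·y the machine is still in s4, and z then leads to the accepting state s4. Hence 221002100000 ∈ L(A).

221002100000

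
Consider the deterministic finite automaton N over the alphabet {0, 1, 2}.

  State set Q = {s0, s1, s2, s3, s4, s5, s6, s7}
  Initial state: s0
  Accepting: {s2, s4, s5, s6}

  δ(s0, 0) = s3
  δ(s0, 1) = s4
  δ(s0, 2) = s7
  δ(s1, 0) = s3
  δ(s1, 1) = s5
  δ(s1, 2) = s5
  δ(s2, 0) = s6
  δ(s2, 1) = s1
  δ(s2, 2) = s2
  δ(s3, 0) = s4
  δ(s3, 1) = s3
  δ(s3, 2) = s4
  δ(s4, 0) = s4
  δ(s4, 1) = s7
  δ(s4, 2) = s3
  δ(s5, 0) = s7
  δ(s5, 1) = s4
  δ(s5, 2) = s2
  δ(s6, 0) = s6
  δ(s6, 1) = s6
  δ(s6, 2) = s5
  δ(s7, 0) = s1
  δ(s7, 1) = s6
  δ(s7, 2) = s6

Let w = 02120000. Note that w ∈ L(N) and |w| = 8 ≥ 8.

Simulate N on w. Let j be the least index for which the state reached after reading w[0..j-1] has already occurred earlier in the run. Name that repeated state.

s6

State sequence: s0 -0-> s3 -2-> s4 -1-> s7 -2-> s6 -0-> s6 -0-> s6 -0-> s6 -0-> s6
First repeat at step 5: s6 was already visited.

The earliest repeat is at step j = 5: N is in s6, which it already visited at step i = 4.
Pumping length from the standard proof: p = 8 (the number of states). The repeated state found above gives |xy| = j ≤ 8 and |y| = j − i ≥ 1.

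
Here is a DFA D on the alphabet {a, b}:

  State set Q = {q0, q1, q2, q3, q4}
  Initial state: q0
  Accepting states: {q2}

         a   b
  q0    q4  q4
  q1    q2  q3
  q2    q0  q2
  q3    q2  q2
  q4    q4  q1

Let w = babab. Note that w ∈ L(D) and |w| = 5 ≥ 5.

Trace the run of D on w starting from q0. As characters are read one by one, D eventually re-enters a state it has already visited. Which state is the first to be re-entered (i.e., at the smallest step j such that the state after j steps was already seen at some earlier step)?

State sequence: q0 -b-> q4 -a-> q4 -b-> q1 -a-> q2 -b-> q2
First repeat at step 2: q4 was already visited.

The earliest repeat is at step j = 2: D is in q4, which it already visited at step i = 1.
The DFA has 5 states, so the proof of the pumping lemma guarantees a repeated state among the first 5+1 visited; the segment between the two visits is the pumpable y.

q4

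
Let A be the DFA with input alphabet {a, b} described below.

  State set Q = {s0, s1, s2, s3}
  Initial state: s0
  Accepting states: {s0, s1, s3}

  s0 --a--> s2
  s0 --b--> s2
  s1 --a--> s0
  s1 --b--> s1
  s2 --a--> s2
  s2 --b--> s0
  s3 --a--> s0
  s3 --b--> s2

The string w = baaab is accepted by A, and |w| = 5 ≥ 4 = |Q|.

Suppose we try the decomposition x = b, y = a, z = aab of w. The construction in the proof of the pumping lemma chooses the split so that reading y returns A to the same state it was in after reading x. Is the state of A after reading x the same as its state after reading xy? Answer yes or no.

State sequence: s0 -b-> s2 -a-> s2

After x (step 1): s2. After xy (step 2): s2.
They match, so y = a drives A around a cycle from s2 back to itself; pumping y any number of times keeps A in s2 before reading z, and xyⁱz ∈ L(A) for every i ≥ 0.

yes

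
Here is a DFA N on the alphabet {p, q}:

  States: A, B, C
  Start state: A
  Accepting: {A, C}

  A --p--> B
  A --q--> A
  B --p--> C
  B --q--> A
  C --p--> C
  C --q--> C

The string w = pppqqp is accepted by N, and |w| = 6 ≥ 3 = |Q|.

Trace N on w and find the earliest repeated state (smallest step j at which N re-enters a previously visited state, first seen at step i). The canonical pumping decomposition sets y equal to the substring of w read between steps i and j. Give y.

p

State sequence: A -p-> B -p-> C -p-> C -q-> C -q-> C -p-> C
First repeat at step 3: C was already visited.

So i = 2, j = 3, giving x = w[0:2] = pp, y = w[2:3] = p, z = w[3:6] = qqp.
Check: |xy| = 3 ≤ 3 and |y| = 1 ≥ 1. Reading y takes N from C back to C, so every xyⁱz is accepted.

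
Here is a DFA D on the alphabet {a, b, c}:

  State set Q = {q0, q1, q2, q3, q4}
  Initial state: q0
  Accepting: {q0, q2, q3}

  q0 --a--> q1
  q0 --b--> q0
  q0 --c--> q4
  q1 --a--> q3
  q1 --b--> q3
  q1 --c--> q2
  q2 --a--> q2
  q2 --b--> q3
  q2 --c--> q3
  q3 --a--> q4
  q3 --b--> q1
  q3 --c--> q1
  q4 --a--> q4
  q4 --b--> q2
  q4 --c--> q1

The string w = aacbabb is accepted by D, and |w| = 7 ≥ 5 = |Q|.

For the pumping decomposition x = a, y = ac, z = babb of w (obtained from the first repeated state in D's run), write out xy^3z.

aacacacbabb

xy^3z = a·ac·ac·ac·babb = aacacacbabb.
Reading y = ac takes D from q1 back to q1, so after x·y·y·y the machine is still in q1, and z then leads to the accepting state q3. Hence aacacacbabb ∈ L(D).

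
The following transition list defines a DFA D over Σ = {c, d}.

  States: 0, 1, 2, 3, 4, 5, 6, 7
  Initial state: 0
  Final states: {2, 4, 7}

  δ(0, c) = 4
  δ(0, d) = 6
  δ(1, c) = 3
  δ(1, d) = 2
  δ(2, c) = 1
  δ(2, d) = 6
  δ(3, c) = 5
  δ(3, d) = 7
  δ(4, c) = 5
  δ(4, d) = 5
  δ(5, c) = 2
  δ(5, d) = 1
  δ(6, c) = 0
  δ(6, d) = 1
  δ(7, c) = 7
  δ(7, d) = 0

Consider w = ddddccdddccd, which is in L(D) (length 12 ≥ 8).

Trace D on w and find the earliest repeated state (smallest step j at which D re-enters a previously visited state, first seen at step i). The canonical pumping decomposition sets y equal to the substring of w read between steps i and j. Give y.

ddd

State sequence: 0 -d-> 6 -d-> 1 -d-> 2 -d-> 6 -c-> 0 -c-> 4 -d-> 5 -d-> 1 -d-> 2 -c-> 1 -c-> 3 -d-> 7
First repeat at step 4: 6 was already visited.

So i = 1, j = 4, giving x = w[0:1] = d, y = w[1:4] = ddd, z = w[4:12] = ccdddccd.
Check: |xy| = 4 ≤ 8 and |y| = 3 ≥ 1. Reading y takes D from 6 back to 6, so every xyⁱz is accepted.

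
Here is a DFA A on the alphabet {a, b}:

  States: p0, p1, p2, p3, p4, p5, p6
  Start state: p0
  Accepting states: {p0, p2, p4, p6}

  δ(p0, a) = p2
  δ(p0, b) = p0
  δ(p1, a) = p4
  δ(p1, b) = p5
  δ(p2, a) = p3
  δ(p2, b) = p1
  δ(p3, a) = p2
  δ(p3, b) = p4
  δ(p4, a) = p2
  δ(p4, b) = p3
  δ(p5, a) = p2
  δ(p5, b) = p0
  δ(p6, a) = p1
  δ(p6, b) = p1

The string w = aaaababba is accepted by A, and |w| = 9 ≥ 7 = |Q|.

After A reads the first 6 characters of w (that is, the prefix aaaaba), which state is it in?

State sequence: p0 -a-> p2 -a-> p3 -a-> p2 -a-> p3 -b-> p4 -a-> p2

After reading 6 characters, A is in state p2.

p2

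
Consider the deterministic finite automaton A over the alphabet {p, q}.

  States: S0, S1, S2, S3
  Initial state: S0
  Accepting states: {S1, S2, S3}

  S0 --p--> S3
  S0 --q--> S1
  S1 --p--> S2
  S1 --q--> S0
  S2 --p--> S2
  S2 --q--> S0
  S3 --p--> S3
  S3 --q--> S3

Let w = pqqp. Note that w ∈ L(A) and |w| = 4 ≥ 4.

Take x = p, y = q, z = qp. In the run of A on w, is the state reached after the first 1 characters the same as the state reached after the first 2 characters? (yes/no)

State sequence: S0 -p-> S3 -q-> S3

After x (step 1): S3. After xy (step 2): S3.
They match, so y = q drives A around a cycle from S3 back to itself; pumping y any number of times keeps A in S3 before reading z, and xyⁱz ∈ L(A) for every i ≥ 0.

yes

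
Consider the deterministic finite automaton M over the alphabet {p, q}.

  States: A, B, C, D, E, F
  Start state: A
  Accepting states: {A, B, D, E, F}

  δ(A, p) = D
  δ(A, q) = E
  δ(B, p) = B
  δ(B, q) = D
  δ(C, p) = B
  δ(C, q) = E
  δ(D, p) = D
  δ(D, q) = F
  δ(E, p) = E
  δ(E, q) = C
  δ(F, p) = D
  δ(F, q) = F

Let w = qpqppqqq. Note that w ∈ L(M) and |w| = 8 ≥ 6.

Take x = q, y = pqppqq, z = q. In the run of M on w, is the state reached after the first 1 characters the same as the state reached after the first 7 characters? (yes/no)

no

State sequence: A -q-> E -p-> E -q-> C -p-> B -p-> B -q-> D -q-> F

After x (step 1): E. After xy (step 7): F.
They differ (E ≠ F), so y is not a cycle from the state after x; this split is not the one the pumping-lemma construction produces, and pumping y need not keep the string in L(M).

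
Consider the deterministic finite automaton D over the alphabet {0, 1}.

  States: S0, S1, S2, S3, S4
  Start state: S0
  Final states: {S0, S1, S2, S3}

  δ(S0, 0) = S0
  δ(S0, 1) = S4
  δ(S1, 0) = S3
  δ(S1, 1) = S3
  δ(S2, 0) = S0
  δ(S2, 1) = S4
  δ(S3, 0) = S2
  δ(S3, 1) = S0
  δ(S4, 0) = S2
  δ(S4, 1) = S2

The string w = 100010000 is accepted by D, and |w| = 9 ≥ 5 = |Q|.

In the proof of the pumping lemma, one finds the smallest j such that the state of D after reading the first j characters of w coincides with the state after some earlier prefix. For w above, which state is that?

State sequence: S0 -1-> S4 -0-> S2 -0-> S0 -0-> S0 -1-> S4 -0-> S2 -0-> S0 -0-> S0 -0-> S0
First repeat at step 3: S0 was already visited.

The earliest repeat is at step j = 3: D is in S0, which it already visited at step i = 0.
Since D has 5 states, any run of length ≥ 5 visits 5+1 states, so by pigeonhole some state repeats within the first 5 steps — that repeat gives the pumpable loop.

S0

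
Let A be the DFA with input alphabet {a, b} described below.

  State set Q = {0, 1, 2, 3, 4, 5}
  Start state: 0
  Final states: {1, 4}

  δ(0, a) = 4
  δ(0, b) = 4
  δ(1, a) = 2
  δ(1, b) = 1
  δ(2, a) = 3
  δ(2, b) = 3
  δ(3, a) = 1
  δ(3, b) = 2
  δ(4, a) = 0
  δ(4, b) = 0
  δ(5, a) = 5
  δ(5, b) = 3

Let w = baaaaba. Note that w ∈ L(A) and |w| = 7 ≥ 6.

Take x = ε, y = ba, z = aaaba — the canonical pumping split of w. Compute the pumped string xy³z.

xy^3z = ε·ba·ba·ba·aaaba = bababaaaaba.
Reading y = ba takes A from 0 back to 0, so after x·y·y·y the machine is still in 0, and z then leads to the accepting state 4. Hence bababaaaaba ∈ L(A).

bababaaaaba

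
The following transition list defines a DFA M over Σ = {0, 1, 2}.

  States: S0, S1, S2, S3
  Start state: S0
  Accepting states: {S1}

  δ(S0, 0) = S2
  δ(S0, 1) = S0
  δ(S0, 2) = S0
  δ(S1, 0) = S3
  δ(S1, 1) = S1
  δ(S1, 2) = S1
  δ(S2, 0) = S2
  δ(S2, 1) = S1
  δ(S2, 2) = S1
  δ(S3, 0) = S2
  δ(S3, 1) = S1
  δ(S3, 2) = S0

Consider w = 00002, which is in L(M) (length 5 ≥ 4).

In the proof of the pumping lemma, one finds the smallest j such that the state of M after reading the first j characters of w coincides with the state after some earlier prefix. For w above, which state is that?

S2

Run of M on w = 0 0 0 0 2:
  step 0: S0  (start)
  step 1: S2  (read 0: S0→S2)
  step 2: S2  (read 0: S2→S2)   ← first repeat (S2 seen earlier)
  step 3: S2  (read 0: S2→S2)
  step 4: S2  (read 0: S2→S2)
  step 5: S1  (read 2: S2→S1)

The earliest repeat is at step j = 2: M is in S2, which it already visited at step i = 1.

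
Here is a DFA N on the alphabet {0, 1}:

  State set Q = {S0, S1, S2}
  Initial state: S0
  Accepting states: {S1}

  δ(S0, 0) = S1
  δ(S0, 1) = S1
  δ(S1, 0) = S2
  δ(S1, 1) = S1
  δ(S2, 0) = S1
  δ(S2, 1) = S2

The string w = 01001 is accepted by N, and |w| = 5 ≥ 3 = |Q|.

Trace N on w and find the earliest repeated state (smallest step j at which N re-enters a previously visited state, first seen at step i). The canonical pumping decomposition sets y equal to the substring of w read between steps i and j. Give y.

1

Run of N on w = 0 1 0 0 1:
  step 0: S0  (start)
  step 1: S1  (read 0: S0→S1)
  step 2: S1  (read 1: S1→S1)   ← first repeat (S1 seen earlier)
  step 3: S2  (read 0: S1→S2)
  step 4: S1  (read 0: S2→S1)
  step 5: S1  (read 1: S1→S1)

So i = 1, j = 2, giving x = w[0:1] = 0, y = w[1:2] = 1, z = w[2:5] = 001.
Check: |xy| = 2 ≤ 3 and |y| = 1 ≥ 1. Reading y takes N from S1 back to S1, so every xyⁱz is accepted.
With |Q| = 3, pigeonhole forces a state repeat no later than step 3; the substring read between the first and second visits to that state can be pumped.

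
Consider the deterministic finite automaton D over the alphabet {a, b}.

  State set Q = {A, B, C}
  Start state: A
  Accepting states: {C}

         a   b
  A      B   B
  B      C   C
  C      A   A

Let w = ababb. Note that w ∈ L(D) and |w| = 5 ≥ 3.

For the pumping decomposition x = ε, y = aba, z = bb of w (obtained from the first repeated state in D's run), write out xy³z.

abaabaababb

xy^3z = ε·aba·aba·aba·bb = abaabaababb.
Reading y = aba takes D from A back to A, so after x·y·y·y the machine is still in A, and z then leads to the accepting state C. Hence abaabaababb ∈ L(D).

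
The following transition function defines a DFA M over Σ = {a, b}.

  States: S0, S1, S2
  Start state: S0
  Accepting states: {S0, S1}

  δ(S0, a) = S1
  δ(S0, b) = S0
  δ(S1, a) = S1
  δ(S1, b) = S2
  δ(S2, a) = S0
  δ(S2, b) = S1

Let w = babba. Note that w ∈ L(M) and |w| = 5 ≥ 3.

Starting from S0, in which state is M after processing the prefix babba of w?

State sequence: S0 -b-> S0 -a-> S1 -b-> S2 -b-> S1 -a-> S1

After reading 5 characters, M is in state S1.
(This kind of state-tracing is the core of the pumping-lemma construction: with 3 states, pigeonhole forces a repeat within the first 3 steps.)

S1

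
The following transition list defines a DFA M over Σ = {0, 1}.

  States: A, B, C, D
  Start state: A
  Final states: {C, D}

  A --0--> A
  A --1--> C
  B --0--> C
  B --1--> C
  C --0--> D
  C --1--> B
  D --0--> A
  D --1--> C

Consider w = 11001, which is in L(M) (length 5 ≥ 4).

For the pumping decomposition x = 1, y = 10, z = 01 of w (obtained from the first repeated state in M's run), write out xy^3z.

110101001

xy^3z = 1·10·10·10·01 = 110101001.
Reading y = 10 takes M from C back to C, so after x·y·y·y the machine is still in C, and z then leads to the accepting state C. Hence 110101001 ∈ L(M).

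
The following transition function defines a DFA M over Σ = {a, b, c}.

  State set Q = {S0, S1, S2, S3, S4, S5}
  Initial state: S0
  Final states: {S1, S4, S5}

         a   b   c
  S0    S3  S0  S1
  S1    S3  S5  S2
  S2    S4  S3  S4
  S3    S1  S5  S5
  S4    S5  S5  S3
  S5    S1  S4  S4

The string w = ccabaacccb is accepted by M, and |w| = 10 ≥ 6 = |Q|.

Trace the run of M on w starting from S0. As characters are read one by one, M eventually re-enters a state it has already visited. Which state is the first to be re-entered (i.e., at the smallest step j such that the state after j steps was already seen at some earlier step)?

State sequence: S0 -c-> S1 -c-> S2 -a-> S4 -b-> S5 -a-> S1 -a-> S3 -c-> S5 -c-> S4 -c-> S3 -b-> S5
First repeat at step 5: S1 was already visited.

The earliest repeat is at step j = 5: M is in S1, which it already visited at step i = 1.

S1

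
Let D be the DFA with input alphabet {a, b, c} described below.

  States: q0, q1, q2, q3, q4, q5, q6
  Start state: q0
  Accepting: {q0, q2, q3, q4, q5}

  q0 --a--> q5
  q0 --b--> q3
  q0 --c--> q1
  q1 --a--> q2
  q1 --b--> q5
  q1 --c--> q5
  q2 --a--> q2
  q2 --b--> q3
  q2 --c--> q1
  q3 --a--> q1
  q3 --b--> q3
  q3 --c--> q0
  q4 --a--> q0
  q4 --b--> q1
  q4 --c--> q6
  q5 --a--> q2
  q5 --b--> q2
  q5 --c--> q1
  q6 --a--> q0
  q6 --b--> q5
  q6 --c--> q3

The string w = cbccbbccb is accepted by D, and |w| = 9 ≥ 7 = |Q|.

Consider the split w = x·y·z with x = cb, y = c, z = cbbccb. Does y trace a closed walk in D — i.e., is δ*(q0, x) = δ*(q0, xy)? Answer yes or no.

State sequence: q0 -c-> q1 -b-> q5 -c-> q1

After x (step 2): q5. After xy (step 3): q1.
They differ (q5 ≠ q1), so y is not a cycle from the state after x; this split is not the one the pumping-lemma construction produces, and pumping y need not keep the string in L(D).

no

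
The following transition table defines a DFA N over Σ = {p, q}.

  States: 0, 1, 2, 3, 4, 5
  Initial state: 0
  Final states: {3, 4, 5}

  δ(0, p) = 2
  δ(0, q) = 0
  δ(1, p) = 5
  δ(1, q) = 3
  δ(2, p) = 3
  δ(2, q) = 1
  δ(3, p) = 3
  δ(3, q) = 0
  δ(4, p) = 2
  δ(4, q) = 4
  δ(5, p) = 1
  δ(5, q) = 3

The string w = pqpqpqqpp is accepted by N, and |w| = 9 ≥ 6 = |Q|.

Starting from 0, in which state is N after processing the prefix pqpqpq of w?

0

State sequence: 0 -p-> 2 -q-> 1 -p-> 5 -q-> 3 -p-> 3 -q-> 0

After reading 6 characters, N is in state 0.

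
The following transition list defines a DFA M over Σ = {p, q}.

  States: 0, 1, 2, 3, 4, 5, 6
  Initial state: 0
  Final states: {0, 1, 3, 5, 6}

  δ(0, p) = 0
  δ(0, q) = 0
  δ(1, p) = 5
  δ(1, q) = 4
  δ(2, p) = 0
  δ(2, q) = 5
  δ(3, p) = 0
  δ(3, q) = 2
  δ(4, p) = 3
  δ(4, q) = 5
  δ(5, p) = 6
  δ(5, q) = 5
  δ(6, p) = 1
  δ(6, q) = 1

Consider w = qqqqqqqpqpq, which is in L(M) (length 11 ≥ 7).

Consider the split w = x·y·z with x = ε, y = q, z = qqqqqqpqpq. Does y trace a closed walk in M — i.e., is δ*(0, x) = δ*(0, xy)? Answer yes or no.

yes

Run of M on the first 1 characters of w = q:
  step 0: 0  (start)
  step 1: 0  (read q: 0→0)

After x (step 0): 0. After xy (step 1): 0.
They match, so y = q drives M around a cycle from 0 back to itself; pumping y any number of times keeps M in 0 before reading z, and xyⁱz ∈ L(M) for every i ≥ 0.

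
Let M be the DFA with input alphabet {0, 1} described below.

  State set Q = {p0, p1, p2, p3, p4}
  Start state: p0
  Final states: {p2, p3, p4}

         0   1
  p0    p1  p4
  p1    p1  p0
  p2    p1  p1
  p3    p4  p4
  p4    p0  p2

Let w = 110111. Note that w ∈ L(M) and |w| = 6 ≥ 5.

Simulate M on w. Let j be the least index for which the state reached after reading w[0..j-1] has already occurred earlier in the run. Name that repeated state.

p0

State sequence: p0 -1-> p4 -1-> p2 -0-> p1 -1-> p0 -1-> p4 -1-> p2
First repeat at step 4: p0 was already visited.

The earliest repeat is at step j = 4: M is in p0, which it already visited at step i = 0.
The DFA has 5 states, so the proof of the pumping lemma guarantees a repeated state among the first 5+1 visited; the segment between the two visits is the pumpable y.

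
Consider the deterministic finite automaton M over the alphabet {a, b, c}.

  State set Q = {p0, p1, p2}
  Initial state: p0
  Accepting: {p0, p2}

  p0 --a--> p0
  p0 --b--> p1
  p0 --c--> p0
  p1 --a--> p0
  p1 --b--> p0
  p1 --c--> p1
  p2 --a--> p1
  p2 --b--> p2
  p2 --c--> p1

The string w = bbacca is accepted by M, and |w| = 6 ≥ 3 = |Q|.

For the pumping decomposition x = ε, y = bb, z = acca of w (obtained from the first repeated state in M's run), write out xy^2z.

bbbbacca

xy^2z = ε·bb·bb·acca = bbbbacca.
Reading y = bb takes M from p0 back to p0, so after x·y·y the machine is still in p0, and z then leads to the accepting state p0. Hence bbbbacca ∈ L(M).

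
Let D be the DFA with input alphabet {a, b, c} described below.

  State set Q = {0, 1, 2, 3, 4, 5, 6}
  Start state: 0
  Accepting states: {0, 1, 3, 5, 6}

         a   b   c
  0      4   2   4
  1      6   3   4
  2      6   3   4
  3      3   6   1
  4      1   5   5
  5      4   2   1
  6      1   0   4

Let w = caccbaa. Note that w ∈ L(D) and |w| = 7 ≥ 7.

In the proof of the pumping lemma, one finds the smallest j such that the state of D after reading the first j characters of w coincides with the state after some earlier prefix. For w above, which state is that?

State sequence: 0 -c-> 4 -a-> 1 -c-> 4 -c-> 5 -b-> 2 -a-> 6 -a-> 1
First repeat at step 3: 4 was already visited.

The earliest repeat is at step j = 3: D is in 4, which it already visited at step i = 1.
The DFA has 7 states, so the proof of the pumping lemma guarantees a repeated state among the first 7+1 visited; the segment between the two visits is the pumpable y.

4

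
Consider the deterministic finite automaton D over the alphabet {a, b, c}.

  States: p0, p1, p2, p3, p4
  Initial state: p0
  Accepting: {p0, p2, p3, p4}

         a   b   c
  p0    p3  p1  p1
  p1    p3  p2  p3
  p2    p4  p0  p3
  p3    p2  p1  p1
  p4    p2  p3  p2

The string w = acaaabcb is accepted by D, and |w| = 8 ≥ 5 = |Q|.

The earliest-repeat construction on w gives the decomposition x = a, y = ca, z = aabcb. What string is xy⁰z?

aaabcb

xy⁰z = xz = a·aabcb = aaabcb.
Reading y = ca takes D from p3 back to p3, so after x the machine is still in p3, and z then leads to the accepting state p2. Hence aaabcb ∈ L(D).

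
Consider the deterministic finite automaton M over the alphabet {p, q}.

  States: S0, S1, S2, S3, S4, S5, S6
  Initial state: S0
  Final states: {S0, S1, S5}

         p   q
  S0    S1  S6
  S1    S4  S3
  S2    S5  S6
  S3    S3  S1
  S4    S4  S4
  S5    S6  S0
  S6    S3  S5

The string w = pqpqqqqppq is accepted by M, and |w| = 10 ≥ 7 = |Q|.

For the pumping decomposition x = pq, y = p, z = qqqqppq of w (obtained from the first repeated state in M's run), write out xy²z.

pqppqqqqppq

xy^2z = pq·p·p·qqqqppq = pqppqqqqppq.
Reading y = p takes M from S3 back to S3, so after x·y·y the machine is still in S3, and z then leads to the accepting state S1. Hence pqppqqqqppq ∈ L(M).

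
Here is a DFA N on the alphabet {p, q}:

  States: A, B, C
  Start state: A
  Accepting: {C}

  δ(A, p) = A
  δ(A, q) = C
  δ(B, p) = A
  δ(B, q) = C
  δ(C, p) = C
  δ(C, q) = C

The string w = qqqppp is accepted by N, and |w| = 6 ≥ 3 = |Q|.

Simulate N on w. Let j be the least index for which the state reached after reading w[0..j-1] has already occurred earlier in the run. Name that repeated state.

C

Run of N on w = q q q p p p:
  step 0: A  (start)
  step 1: C  (read q: A→C)
  step 2: C  (read q: C→C)   ← first repeat (C seen earlier)
  step 3: C  (read q: C→C)
  step 4: C  (read p: C→C)
  step 5: C  (read p: C→C)
  step 6: C  (read p: C→C)

The earliest repeat is at step j = 2: N is in C, which it already visited at step i = 1.
Pumping length from the standard proof: p = 3 (the number of states). The repeated state found above gives |xy| = j ≤ 3 and |y| = j − i ≥ 1.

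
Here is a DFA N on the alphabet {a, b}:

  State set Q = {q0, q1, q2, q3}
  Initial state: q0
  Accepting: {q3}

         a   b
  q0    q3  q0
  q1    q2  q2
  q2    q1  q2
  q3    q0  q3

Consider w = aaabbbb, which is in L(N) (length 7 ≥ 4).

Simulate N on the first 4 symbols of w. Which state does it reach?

Run of N on the first 4 characters of w = a a a b:
  step 0: q0  (start)
  step 1: q3  (read a: q0→q3)
  step 2: q0  (read a: q3→q0)
  step 3: q3  (read a: q0→q3)
  step 4: q3  (read b: q3→q3)

After reading 4 characters, N is in state q3.

q3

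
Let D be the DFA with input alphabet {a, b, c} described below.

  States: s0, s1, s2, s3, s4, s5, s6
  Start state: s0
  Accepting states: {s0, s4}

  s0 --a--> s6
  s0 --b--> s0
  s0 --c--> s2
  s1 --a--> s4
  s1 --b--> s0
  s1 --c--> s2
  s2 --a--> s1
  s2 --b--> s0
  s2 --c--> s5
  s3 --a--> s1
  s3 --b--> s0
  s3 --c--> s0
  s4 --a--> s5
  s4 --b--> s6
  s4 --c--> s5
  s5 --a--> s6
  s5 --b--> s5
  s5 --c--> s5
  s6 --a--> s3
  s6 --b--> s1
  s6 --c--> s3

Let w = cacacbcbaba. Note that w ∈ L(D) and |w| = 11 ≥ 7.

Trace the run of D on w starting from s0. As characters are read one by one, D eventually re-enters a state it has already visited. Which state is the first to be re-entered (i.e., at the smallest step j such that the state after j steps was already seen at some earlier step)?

Run of D on w = c a c a c b c b a b a:
  step 0: s0  (start)
  step 1: s2  (read c: s0→s2)
  step 2: s1  (read a: s2→s1)
  step 3: s2  (read c: s1→s2)   ← first repeat (s2 seen earlier)
  step 4: s1  (read a: s2→s1)
  step 5: s2  (read c: s1→s2)
  step 6: s0  (read b: s2→s0)
  step 7: s2  (read c: s0→s2)
  step 8: s0  (read b: s2→s0)
  step 9: s6  (read a: s0→s6)
  step 10: s1  (read b: s6→s1)
  step 11: s4  (read a: s1→s4)

The earliest repeat is at step j = 3: D is in s2, which it already visited at step i = 1.
With |Q| = 7, pigeonhole forces a state repeat no later than step 7; the substring read between the first and second visits to that state can be pumped.

s2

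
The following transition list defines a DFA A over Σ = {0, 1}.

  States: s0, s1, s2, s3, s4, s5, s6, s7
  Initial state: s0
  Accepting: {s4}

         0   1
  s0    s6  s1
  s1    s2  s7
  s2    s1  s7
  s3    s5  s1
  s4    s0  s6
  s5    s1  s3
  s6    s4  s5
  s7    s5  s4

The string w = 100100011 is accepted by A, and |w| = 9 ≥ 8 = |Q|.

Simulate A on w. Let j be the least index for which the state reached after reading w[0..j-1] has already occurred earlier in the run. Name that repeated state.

s1

Run of A on w = 1 0 0 1 0 0 0 1 1:
  step 0: s0  (start)
  step 1: s1  (read 1: s0→s1)
  step 2: s2  (read 0: s1→s2)
  step 3: s1  (read 0: s2→s1)   ← first repeat (s1 seen earlier)
  step 4: s7  (read 1: s1→s7)
  step 5: s5  (read 0: s7→s5)
  step 6: s1  (read 0: s5→s1)
  step 7: s2  (read 0: s1→s2)
  step 8: s7  (read 1: s2→s7)
  step 9: s4  (read 1: s7→s4)

The earliest repeat is at step j = 3: A is in s1, which it already visited at step i = 1.
The DFA has 8 states, so the proof of the pumping lemma guarantees a repeated state among the first 8+1 visited; the segment between the two visits is the pumpable y.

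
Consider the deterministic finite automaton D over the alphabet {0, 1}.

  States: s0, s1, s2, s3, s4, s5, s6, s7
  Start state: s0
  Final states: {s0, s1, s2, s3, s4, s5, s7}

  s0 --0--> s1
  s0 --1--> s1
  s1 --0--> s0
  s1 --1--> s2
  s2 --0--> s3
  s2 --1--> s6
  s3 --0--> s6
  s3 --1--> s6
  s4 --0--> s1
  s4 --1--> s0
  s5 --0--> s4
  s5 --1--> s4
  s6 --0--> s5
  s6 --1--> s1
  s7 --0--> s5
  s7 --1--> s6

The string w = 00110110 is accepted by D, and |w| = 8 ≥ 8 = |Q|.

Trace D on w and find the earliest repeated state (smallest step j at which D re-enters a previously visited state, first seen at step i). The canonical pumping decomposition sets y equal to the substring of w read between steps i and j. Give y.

State sequence: s0 -0-> s1 -0-> s0 -1-> s1 -1-> s2 -0-> s3 -1-> s6 -1-> s1 -0-> s0
First repeat at step 2: s0 was already visited.

So i = 0, j = 2, giving x = w[0:0] = ε, y = w[0:2] = 00, z = w[2:8] = 110110.
Check: |xy| = 2 ≤ 8 and |y| = 2 ≥ 1. Reading y takes D from s0 back to s0, so every xyⁱz is accepted.

00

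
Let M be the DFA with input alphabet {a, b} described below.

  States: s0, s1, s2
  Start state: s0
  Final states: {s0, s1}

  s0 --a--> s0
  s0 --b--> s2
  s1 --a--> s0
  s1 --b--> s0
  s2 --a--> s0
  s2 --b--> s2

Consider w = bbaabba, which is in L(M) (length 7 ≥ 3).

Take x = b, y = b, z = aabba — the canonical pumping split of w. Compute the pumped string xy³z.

xy^3z = b·b·b·b·aabba = bbbbaabba.
Reading y = b takes M from s2 back to s2, so after x·y·y·y the machine is still in s2, and z then leads to the accepting state s0. Hence bbbbaabba ∈ L(M).

bbbbaabba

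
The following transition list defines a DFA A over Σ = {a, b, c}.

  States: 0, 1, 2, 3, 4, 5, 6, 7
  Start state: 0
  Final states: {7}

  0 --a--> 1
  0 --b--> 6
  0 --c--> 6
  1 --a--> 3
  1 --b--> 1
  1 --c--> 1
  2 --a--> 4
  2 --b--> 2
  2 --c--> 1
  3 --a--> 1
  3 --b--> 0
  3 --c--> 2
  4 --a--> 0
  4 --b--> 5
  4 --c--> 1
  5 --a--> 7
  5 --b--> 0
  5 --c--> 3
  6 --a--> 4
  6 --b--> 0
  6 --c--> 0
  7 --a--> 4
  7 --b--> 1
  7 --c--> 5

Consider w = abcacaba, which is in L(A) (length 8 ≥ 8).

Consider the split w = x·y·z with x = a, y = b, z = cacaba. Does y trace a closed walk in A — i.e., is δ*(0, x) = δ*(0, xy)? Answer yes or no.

Run of A on the first 2 characters of w = a b:
  step 0: 0  (start)
  step 1: 1  (read a: 0→1)
  step 2: 1  (read b: 1→1)

After x (step 1): 1. After xy (step 2): 1.
They match, so y = b drives A around a cycle from 1 back to itself; pumping y any number of times keeps A in 1 before reading z, and xyⁱz ∈ L(A) for every i ≥ 0.

yes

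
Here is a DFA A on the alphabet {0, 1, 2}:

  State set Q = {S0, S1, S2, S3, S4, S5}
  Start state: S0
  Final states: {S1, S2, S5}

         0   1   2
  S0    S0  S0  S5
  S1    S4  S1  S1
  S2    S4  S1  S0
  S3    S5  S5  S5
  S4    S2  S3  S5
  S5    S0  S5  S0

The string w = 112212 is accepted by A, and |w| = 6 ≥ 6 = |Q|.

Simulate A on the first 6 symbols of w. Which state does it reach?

State sequence: S0 -1-> S0 -1-> S0 -2-> S5 -2-> S0 -1-> S0 -2-> S5

After reading 6 characters, A is in state S5.

S5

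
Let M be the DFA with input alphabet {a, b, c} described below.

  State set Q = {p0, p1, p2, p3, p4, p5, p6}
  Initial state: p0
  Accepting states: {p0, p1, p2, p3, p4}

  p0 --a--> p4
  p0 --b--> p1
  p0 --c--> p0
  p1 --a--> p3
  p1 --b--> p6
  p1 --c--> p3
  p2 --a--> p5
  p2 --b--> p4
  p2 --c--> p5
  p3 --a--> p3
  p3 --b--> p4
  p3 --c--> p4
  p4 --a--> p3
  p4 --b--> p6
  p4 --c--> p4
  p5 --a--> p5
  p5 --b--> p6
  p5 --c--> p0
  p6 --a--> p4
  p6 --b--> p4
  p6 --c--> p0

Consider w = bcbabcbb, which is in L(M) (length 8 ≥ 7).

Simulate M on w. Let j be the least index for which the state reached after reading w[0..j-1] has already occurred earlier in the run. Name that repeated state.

Run of M on w = b c b a b c b b:
  step 0: p0  (start)
  step 1: p1  (read b: p0→p1)
  step 2: p3  (read c: p1→p3)
  step 3: p4  (read b: p3→p4)
  step 4: p3  (read a: p4→p3)   ← first repeat (p3 seen earlier)
  step 5: p4  (read b: p3→p4)
  step 6: p4  (read c: p4→p4)
  step 7: p6  (read b: p4→p6)
  step 8: p4  (read b: p6→p4)

The earliest repeat is at step j = 4: M is in p3, which it already visited at step i = 2.
The DFA has 7 states, so the proof of the pumping lemma guarantees a repeated state among the first 7+1 visited; the segment between the two visits is the pumpable y.

p3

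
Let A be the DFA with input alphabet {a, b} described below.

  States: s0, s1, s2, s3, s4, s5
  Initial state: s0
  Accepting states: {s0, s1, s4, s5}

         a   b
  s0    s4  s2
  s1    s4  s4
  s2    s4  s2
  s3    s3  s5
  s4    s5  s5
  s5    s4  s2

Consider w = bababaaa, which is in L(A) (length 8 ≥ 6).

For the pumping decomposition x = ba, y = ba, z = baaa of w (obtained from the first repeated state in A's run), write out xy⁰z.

babaaa

xy⁰z = xz = ba·baaa = babaaa.
Reading y = ba takes A from s4 back to s4, so after x the machine is still in s4, and z then leads to the accepting state s4. Hence babaaa ∈ L(A).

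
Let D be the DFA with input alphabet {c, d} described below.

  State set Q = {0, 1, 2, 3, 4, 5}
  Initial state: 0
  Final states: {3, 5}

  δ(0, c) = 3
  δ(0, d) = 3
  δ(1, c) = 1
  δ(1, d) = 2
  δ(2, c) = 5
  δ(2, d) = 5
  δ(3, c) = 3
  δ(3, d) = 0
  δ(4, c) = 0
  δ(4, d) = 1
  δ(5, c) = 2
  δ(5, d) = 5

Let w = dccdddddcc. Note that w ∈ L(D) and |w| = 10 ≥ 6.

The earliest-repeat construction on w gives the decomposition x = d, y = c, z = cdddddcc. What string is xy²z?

xy^2z = d·c·c·cdddddcc = dcccdddddcc.
Reading y = c takes D from 3 back to 3, so after x·y·y the machine is still in 3, and z then leads to the accepting state 3. Hence dcccdddddcc ∈ L(D).

dcccdddddcc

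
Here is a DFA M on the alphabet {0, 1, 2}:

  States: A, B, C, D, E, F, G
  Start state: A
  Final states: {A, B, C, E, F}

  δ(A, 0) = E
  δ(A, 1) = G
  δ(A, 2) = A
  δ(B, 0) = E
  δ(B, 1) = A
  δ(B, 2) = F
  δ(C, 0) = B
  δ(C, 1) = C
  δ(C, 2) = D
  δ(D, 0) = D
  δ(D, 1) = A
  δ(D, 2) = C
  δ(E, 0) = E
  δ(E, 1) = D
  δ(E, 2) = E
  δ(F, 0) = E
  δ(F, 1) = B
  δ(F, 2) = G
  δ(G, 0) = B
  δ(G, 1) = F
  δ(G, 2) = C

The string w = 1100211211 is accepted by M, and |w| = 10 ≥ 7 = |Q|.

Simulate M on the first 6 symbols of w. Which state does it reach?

Run of M on the first 6 characters of w = 1 1 0 0 2 1:
  step 0: A  (start)
  step 1: G  (read 1: A→G)
  step 2: F  (read 1: G→F)
  step 3: E  (read 0: F→E)
  step 4: E  (read 0: E→E)
  step 5: E  (read 2: E→E)
  step 6: D  (read 1: E→D)

After reading 6 characters, M is in state D.

D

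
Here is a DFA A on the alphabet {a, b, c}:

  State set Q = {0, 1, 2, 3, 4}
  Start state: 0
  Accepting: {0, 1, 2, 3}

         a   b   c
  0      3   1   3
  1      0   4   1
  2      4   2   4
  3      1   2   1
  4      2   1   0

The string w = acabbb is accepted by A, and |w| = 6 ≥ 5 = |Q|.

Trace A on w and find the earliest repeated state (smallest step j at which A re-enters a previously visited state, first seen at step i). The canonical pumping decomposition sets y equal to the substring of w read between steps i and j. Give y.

aca

State sequence: 0 -a-> 3 -c-> 1 -a-> 0 -b-> 1 -b-> 4 -b-> 1
First repeat at step 3: 0 was already visited.

So i = 0, j = 3, giving x = w[0:0] = ε, y = w[0:3] = aca, z = w[3:6] = bbb.
Check: |xy| = 3 ≤ 5 and |y| = 3 ≥ 1. Reading y takes A from 0 back to 0, so every xyⁱz is accepted.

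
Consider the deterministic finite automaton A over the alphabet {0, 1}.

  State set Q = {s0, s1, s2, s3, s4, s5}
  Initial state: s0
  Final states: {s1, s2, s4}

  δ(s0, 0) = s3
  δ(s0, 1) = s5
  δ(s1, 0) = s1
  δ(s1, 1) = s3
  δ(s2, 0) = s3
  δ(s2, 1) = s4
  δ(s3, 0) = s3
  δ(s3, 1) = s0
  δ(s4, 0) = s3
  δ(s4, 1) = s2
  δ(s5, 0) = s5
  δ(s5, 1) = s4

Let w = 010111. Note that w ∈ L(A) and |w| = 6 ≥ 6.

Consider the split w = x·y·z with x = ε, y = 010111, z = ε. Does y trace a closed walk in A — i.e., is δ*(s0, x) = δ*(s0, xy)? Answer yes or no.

no

Run of A on the first 6 characters of w = 0 1 0 1 1 1:
  step 0: s0  (start)
  step 1: s3  (read 0: s0→s3)
  step 2: s0  (read 1: s3→s0)
  step 3: s3  (read 0: s0→s3)
  step 4: s0  (read 1: s3→s0)
  step 5: s5  (read 1: s0→s5)
  step 6: s4  (read 1: s5→s4)

After x (step 0): s0. After xy (step 6): s4.
They differ (s0 ≠ s4), so y is not a cycle from the state after x; this split is not the one the pumping-lemma construction produces, and pumping y need not keep the string in L(A).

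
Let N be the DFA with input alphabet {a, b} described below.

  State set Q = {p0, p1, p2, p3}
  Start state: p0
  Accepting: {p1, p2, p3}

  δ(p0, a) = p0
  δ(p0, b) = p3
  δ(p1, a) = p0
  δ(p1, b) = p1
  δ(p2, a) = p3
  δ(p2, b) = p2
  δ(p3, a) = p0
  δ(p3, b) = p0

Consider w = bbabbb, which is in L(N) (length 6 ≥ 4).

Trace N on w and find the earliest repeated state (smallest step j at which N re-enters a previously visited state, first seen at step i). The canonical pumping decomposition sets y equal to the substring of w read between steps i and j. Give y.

bb

Run of N on w = b b a b b b:
  step 0: p0  (start)
  step 1: p3  (read b: p0→p3)
  step 2: p0  (read b: p3→p0)   ← first repeat (p0 seen earlier)
  step 3: p0  (read a: p0→p0)
  step 4: p3  (read b: p0→p3)
  step 5: p0  (read b: p3→p0)
  step 6: p3  (read b: p0→p3)

So i = 0, j = 2, giving x = w[0:0] = ε, y = w[0:2] = bb, z = w[2:6] = abbb.
Check: |xy| = 2 ≤ 4 and |y| = 2 ≥ 1. Reading y takes N from p0 back to p0, so every xyⁱz is accepted.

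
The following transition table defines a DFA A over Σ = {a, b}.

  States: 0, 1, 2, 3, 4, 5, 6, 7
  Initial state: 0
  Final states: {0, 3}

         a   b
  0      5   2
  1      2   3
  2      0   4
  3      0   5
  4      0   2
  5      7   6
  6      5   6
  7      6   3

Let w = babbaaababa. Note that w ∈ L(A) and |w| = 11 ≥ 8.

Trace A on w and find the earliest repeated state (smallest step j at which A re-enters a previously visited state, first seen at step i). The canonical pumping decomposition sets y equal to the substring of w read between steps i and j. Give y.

State sequence: 0 -b-> 2 -a-> 0 -b-> 2 -b-> 4 -a-> 0 -a-> 5 -a-> 7 -b-> 3 -a-> 0 -b-> 2 -a-> 0
First repeat at step 2: 0 was already visited.

So i = 0, j = 2, giving x = w[0:0] = ε, y = w[0:2] = ba, z = w[2:11] = bbaaababa.
Check: |xy| = 2 ≤ 8 and |y| = 2 ≥ 1. Reading y takes A from 0 back to 0, so every xyⁱz is accepted.

ba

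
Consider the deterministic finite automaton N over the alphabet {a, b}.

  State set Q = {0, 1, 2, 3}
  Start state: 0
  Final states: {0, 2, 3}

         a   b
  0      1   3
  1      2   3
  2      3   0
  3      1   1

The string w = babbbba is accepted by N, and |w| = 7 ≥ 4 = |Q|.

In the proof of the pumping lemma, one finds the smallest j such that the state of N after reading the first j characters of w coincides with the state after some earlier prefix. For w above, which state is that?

3

Run of N on w = b a b b b b a:
  step 0: 0  (start)
  step 1: 3  (read b: 0→3)
  step 2: 1  (read a: 3→1)
  step 3: 3  (read b: 1→3)   ← first repeat (3 seen earlier)
  step 4: 1  (read b: 3→1)
  step 5: 3  (read b: 1→3)
  step 6: 1  (read b: 3→1)
  step 7: 2  (read a: 1→2)

The earliest repeat is at step j = 3: N is in 3, which it already visited at step i = 1.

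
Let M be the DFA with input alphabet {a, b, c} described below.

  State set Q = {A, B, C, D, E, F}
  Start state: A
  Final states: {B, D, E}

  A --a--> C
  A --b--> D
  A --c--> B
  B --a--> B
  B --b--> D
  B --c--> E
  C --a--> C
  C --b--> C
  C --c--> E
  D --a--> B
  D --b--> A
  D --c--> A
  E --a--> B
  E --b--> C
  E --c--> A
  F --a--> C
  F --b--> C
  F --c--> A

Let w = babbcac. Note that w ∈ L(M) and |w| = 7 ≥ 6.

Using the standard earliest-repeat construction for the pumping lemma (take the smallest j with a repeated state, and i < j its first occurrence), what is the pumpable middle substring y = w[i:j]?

State sequence: A -b-> D -a-> B -b-> D -b-> A -c-> B -a-> B -c-> E
First repeat at step 3: D was already visited.

So i = 1, j = 3, giving x = w[0:1] = b, y = w[1:3] = ab, z = w[3:7] = bcac.
Check: |xy| = 3 ≤ 6 and |y| = 2 ≥ 1. Reading y takes M from D back to D, so every xyⁱz is accepted.
Pumping length from the standard proof: p = 6 (the number of states). The repeated state found above gives |xy| = j ≤ 6 and |y| = j − i ≥ 1.

ab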